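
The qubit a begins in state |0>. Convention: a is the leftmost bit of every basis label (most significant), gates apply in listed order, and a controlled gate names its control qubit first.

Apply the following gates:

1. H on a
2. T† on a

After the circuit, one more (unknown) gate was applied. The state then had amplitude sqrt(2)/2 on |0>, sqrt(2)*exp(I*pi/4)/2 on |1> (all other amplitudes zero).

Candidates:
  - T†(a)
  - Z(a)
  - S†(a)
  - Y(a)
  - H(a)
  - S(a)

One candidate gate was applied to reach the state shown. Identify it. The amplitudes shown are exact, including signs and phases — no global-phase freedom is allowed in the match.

The applied gate was S(a).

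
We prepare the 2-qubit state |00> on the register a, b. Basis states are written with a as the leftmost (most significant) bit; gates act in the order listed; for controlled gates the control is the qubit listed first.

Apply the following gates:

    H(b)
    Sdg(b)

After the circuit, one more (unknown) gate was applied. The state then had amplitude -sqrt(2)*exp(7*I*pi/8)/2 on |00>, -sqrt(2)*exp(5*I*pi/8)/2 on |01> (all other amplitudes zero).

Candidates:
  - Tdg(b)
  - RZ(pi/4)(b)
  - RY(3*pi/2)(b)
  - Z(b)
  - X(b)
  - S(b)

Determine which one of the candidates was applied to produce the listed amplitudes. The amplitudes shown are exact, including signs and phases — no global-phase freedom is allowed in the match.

The unique candidate consistent with the amplitudes is RZ(pi/4)(b).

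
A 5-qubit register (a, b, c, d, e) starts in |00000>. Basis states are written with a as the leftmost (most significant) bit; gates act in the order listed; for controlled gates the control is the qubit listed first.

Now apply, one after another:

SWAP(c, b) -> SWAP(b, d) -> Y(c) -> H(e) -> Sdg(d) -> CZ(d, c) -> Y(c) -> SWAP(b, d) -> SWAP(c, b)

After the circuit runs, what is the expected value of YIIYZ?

The observable YIIYZ averages to 0.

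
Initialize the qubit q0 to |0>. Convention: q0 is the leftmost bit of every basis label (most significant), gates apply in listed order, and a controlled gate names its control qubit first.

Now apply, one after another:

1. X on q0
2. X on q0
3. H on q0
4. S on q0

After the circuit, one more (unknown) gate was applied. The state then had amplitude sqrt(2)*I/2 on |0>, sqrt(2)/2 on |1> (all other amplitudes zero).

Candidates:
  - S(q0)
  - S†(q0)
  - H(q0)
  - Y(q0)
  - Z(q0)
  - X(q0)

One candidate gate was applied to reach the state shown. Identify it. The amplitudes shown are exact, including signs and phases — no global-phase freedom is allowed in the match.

It was X(q0) that produced the state shown. Key observation: gates 1-2 undo each other exactly, leaving only the rest of the circuit to track.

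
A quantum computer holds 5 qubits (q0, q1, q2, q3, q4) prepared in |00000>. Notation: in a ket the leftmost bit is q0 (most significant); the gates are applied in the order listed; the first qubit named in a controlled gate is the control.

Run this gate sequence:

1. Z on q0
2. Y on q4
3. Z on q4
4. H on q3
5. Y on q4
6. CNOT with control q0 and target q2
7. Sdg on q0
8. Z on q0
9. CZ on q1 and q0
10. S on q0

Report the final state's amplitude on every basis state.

After the circuit, the state carries amplitude -sqrt(2)/2 on |00000>, -sqrt(2)/2 on |00010>, and 0 on every other basis state.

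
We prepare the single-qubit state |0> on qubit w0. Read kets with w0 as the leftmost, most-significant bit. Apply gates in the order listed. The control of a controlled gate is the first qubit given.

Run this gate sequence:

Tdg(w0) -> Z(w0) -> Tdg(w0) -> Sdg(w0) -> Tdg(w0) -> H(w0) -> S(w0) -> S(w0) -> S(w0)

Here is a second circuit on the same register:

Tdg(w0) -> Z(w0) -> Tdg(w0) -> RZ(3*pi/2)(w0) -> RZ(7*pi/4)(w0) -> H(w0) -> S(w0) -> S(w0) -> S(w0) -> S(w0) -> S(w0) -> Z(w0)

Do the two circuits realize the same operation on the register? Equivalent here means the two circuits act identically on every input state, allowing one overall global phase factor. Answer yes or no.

Yes, they are equivalent — the unitaries differ by at most a global phase.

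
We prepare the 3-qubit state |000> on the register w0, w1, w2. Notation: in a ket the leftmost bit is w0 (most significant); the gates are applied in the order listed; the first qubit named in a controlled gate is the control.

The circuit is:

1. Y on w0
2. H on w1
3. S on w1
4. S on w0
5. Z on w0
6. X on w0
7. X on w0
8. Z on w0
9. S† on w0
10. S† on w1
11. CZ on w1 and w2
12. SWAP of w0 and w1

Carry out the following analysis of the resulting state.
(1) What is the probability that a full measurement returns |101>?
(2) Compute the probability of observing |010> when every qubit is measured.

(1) Outcome |101> occurs with probability 0. Key observation: the block from step 3 through step 10 cancels to the identity and can be dropped.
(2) Outcome |010> occurs with probability 1/2.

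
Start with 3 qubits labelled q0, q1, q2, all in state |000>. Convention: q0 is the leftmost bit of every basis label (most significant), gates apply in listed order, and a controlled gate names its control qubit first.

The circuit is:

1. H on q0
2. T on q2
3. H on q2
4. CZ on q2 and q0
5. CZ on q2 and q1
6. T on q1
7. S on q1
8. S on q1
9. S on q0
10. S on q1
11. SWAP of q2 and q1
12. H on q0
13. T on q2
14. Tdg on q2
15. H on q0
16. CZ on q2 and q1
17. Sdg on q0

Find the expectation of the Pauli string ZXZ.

The expectation value of ZXZ is 1.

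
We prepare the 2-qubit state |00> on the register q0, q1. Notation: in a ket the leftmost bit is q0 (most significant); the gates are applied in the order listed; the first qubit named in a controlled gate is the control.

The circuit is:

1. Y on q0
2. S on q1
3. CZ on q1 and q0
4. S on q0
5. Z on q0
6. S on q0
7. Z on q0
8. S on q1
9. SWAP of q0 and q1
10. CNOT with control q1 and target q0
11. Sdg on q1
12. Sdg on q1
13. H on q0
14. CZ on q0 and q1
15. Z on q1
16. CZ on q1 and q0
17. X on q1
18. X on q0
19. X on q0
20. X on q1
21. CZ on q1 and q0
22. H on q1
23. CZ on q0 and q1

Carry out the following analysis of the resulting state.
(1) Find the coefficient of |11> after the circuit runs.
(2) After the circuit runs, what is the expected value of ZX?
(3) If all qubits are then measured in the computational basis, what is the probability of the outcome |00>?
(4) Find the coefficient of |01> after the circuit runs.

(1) The amplitude on |11> is -I/2. Key observation: the block from step 16 through step 21 cancels to the identity and can be dropped.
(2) In the final state, ZX has expectation -1.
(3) A full measurement returns |00> with probability 1/4.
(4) |01> carries amplitude I/2 in the final state.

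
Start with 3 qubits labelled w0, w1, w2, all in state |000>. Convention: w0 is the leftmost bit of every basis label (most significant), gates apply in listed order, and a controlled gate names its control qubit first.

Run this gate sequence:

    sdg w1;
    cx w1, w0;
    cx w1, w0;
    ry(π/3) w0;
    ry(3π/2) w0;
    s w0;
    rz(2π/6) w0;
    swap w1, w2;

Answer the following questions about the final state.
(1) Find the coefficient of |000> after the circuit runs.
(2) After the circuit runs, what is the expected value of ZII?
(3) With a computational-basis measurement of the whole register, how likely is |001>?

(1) |000> carries amplitude (sqrt(2) + sqrt(6))*exp(5*I*pi/6)/4 in the final state.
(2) The expectation value of ZII is sqrt(3)/2.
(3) A full measurement returns |001> with probability 0.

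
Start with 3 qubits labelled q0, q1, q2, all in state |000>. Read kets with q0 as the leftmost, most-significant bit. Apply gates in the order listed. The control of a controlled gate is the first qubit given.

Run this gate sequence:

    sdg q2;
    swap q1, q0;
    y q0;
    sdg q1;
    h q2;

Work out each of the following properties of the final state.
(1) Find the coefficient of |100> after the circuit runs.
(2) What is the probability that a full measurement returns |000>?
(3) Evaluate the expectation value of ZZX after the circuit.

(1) |100> carries amplitude sqrt(2)*I/2 in the final state.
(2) A full measurement returns |000> with probability 0.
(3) The expectation value of ZZX is -1.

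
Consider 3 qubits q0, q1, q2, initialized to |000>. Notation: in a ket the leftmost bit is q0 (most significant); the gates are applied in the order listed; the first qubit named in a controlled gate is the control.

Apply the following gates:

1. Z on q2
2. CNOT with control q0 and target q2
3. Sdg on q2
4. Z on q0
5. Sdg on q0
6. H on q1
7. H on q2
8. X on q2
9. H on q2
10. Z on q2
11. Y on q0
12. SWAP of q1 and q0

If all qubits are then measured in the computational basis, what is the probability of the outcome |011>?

A full measurement returns |011> with probability 0. Key observation: gates 7-10 undo each other exactly, leaving only the rest of the circuit to track.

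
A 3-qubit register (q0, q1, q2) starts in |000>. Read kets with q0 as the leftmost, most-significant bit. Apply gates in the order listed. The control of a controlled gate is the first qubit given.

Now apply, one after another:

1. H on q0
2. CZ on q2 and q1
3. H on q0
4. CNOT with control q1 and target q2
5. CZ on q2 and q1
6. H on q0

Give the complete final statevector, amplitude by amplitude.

The resulting statevector has amplitude sqrt(2)/2 on |000>, sqrt(2)/2 on |100>, and 0 on every other basis state.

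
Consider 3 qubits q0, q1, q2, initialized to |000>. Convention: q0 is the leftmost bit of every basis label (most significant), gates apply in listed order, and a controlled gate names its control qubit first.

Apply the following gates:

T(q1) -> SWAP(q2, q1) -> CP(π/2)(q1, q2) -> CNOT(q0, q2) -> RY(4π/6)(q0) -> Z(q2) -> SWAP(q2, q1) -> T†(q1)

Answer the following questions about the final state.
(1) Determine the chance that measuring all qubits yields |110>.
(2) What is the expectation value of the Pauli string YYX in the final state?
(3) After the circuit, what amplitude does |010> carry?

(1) A full measurement returns |110> with probability 0.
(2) The expectation value of YYX is 0.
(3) The amplitude on |010> is 0.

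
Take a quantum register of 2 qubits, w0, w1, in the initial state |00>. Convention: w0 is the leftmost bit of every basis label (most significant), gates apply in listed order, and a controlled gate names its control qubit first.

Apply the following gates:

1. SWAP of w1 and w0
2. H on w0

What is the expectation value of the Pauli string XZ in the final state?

The expectation value of XZ is 1.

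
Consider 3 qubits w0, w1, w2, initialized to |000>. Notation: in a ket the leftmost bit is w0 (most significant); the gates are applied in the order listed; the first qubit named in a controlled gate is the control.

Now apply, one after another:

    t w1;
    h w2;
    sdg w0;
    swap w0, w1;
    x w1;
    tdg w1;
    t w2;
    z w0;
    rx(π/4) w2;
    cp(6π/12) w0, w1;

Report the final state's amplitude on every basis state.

The final amplitudes are -sqrt(2)*sqrt(sqrt(2) + 2)*exp(3*I*pi/4)/4 - sqrt(2)*I*sqrt(2 - sqrt(2))/4 on |010>, sqrt(2)*(sqrt(sqrt(2) + 2) - sqrt(2 - sqrt(2))*exp(I*pi/4))/4 on |011>, and 0 on every other basis state.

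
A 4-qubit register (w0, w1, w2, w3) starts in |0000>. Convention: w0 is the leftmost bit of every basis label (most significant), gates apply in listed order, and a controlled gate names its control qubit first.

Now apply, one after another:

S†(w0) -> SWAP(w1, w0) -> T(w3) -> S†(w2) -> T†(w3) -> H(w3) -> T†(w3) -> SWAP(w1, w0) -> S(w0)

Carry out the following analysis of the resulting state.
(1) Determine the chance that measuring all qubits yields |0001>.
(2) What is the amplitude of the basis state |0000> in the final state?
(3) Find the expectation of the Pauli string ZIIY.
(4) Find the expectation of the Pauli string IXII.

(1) Outcome |0001> occurs with probability 1/2.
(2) The final state's coefficient on |0000> equals sqrt(2)/2.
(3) The expectation value of ZIIY is -sqrt(2)/2.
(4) The observable IXII averages to 0.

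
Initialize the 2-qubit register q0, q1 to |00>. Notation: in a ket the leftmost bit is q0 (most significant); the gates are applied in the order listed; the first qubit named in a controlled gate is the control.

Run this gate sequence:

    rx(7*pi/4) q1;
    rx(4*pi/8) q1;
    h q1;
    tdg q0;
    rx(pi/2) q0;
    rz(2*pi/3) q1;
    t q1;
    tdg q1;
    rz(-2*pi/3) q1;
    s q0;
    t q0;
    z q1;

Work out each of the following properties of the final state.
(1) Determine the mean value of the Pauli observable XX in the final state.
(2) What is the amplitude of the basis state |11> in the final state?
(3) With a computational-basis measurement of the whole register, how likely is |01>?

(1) In the final state, XX has expectation -1/2. Key observation: steps 6-9 multiply out to the identity, so the circuit reduces to the remaining gates.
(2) The amplitude on |11> is -sqrt(2)*sqrt(2 - sqrt(2))*exp(3*I*pi/4)/8 + sqrt(2)*sqrt(2 - sqrt(2))*exp(I*pi/4)/8 + sqrt(2)*sqrt(sqrt(2) + 2)*exp(3*I*pi/4)/8 + sqrt(2)*sqrt(sqrt(2) + 2)*exp(I*pi/4)/8.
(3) A full measurement returns |01> with probability 1/4.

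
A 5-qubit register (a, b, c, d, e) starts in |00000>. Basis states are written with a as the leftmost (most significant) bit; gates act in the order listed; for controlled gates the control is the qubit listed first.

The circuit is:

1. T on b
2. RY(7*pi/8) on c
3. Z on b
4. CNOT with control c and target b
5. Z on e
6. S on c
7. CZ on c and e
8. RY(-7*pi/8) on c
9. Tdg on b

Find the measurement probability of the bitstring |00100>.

Outcome |00100> occurs with probability 1/8 - sqrt(2)/16.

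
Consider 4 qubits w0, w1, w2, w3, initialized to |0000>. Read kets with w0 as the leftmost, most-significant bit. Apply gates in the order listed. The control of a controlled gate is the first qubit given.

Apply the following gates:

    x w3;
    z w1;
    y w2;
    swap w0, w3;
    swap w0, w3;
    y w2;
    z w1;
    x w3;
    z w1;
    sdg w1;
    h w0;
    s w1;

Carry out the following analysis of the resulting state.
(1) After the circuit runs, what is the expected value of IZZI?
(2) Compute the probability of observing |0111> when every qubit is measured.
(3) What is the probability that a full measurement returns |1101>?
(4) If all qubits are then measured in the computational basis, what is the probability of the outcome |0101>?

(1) The expectation value of IZZI is 1. Key observation: steps 1-8 multiply out to the identity, so the circuit reduces to the remaining gates.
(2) A full measurement returns |0111> with probability 0.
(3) Outcome |1101> occurs with probability 0.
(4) Outcome |0101> occurs with probability 0.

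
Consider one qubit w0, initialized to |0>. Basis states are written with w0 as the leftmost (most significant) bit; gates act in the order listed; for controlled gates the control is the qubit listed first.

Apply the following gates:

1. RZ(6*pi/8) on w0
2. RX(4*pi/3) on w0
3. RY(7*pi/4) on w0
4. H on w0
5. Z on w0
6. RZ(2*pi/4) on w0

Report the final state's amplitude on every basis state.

The resulting statevector has amplitude -sqrt(2*sqrt(2) + 4)*exp(3*I*pi/8)/8 - sqrt(6*sqrt(2) + 12)*exp(7*I*pi/8)/8 - sqrt(12 - 6*sqrt(2))*exp(7*I*pi/8)/8 + sqrt(4 - 2*sqrt(2))*exp(3*I*pi/8)/8 on |0>, -sqrt(12 - 6*sqrt(2))*exp(3*I*pi/8)/8 + sqrt(4 - 2*sqrt(2))*exp(7*I*pi/8)/8 + sqrt(2*sqrt(2) + 4)*exp(7*I*pi/8)/8 + sqrt(6*sqrt(2) + 12)*exp(3*I*pi/8)/8 on |1>.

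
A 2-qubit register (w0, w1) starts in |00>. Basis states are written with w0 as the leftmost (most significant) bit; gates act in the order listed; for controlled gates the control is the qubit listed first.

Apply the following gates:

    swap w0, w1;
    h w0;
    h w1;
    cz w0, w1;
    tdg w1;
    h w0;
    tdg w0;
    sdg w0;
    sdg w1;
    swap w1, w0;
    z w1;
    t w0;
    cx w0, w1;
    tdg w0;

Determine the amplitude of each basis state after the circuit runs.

The final amplitudes are sqrt(2)/2 on |00>, 0 on |01>, -sqrt(2)*I/2 on |10>, 0 on |11>.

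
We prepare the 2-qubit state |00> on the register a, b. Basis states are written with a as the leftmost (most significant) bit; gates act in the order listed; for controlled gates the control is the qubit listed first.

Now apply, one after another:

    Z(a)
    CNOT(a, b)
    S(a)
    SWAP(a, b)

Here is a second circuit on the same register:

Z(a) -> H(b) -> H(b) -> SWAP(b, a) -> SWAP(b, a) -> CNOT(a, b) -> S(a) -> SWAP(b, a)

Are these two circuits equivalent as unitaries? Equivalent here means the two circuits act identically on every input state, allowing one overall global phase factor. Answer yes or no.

Yes: on every input state the two circuits agree up to one overall phase factor.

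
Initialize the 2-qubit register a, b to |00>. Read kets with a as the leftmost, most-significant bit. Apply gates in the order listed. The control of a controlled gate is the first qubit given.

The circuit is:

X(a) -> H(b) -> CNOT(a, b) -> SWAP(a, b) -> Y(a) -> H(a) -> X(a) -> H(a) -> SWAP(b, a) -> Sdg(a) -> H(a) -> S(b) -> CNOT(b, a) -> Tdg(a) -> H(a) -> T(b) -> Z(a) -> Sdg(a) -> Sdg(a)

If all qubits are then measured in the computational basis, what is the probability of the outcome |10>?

A full measurement returns |10> with probability sqrt(2)/8 + 1/4.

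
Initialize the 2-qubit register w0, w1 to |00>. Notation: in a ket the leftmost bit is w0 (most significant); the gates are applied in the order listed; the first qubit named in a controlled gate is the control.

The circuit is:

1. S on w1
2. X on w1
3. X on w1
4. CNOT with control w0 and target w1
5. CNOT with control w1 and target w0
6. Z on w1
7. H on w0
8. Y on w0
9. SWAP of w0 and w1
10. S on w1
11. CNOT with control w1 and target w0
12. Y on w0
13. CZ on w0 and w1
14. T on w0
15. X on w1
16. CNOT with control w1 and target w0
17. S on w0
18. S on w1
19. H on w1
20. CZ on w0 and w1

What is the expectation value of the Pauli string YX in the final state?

The expectation value of YX is 0. Key observation: steps 2-3 multiply out to the identity, so the circuit reduces to the remaining gates.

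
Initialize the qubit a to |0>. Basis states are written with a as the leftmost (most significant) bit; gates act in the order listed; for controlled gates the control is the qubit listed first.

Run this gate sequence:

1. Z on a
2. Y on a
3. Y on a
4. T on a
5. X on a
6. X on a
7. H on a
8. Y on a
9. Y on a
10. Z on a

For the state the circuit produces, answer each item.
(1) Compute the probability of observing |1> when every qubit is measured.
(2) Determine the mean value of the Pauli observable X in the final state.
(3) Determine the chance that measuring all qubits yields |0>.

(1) A full measurement returns |1> with probability 1/2.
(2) The observable X averages to -1.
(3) A full measurement returns |0> with probability 1/2.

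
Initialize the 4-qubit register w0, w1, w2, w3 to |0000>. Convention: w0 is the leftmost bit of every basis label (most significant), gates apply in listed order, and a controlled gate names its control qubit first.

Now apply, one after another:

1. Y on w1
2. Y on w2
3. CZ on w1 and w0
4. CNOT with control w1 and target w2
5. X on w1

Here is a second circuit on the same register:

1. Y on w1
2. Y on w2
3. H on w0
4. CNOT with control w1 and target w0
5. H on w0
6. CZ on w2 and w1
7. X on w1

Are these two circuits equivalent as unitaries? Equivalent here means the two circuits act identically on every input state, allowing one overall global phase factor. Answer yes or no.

No, they are not equivalent — no single phase factor reconciles the two unitaries.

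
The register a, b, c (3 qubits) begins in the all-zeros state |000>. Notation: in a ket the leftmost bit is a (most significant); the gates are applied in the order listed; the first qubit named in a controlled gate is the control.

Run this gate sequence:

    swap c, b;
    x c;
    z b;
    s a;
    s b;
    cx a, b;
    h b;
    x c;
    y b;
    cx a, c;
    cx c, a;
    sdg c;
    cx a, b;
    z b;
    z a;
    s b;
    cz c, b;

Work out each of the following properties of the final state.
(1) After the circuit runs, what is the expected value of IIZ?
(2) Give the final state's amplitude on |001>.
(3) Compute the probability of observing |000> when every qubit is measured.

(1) The observable IIZ averages to 1.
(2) |001> carries amplitude 0 in the final state.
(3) The probability of measuring |000> is 1/2.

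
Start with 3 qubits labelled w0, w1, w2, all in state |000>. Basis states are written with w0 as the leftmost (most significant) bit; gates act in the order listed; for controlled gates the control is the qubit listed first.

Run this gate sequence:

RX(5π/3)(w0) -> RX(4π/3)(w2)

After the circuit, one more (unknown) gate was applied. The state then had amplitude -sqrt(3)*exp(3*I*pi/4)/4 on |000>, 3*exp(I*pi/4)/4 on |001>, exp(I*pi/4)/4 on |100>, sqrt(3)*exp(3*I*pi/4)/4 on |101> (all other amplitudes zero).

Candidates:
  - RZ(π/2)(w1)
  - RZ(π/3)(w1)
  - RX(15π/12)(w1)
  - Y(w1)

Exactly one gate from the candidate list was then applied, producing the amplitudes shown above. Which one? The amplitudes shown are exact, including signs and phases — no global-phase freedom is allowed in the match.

The unique candidate consistent with the amplitudes is RZ(π/2)(w1).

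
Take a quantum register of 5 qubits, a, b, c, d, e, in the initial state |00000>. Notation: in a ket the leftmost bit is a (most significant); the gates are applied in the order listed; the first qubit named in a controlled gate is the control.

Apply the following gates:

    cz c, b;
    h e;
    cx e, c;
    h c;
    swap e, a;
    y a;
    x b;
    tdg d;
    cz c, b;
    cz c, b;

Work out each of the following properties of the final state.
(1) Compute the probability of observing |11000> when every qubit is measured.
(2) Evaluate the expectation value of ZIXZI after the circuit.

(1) The probability of measuring |11000> is 1/4. Key observation: the block from step 9 through step 10 cancels to the identity and can be dropped.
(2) The expectation value of ZIXZI is -1.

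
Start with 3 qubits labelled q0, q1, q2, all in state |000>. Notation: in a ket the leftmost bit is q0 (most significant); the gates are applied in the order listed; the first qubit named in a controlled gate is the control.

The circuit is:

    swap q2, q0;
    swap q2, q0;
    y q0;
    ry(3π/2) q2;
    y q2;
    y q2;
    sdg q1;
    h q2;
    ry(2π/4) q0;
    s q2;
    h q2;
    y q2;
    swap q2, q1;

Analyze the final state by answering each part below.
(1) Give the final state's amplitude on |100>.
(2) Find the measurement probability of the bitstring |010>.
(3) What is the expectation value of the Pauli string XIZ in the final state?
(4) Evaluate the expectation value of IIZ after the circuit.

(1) The final state's coefficient on |100> equals I/2. Key observation: gates 1-2 undo each other exactly, leaving only the rest of the circuit to track.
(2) A full measurement returns |010> with probability 1/4.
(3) The observable XIZ averages to -1.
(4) In the final state, IIZ has expectation 1.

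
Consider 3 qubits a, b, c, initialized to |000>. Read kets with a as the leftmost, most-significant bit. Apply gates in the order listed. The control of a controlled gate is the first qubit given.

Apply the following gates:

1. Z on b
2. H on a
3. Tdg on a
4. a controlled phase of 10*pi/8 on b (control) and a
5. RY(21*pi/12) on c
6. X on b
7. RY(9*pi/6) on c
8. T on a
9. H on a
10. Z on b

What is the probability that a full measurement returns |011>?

A full measurement returns |011> with probability sqrt(2)/4 + 1/2.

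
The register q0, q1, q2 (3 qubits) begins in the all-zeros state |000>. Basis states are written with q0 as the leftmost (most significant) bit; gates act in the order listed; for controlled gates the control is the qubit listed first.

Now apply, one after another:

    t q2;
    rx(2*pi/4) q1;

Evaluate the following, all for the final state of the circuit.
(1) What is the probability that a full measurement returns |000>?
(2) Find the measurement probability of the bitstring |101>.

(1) A full measurement returns |000> with probability 1/2.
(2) A full measurement returns |101> with probability 0.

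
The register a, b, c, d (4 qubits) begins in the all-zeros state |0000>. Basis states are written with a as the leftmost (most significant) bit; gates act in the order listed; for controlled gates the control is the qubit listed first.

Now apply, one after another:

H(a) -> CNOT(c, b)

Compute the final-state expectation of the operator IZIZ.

The observable IZIZ averages to 1.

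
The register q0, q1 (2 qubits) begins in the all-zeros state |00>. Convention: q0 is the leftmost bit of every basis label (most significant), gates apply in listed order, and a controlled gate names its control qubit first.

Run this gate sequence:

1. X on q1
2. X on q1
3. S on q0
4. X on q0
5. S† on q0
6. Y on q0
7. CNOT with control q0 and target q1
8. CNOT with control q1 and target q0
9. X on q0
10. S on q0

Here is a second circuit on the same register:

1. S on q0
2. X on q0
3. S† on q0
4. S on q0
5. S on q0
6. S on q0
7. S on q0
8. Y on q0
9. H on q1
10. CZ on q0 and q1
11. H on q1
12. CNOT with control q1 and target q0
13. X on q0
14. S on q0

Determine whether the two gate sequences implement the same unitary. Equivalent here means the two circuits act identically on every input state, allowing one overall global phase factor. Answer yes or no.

Yes — the two circuits implement the same unitary up to a global phase.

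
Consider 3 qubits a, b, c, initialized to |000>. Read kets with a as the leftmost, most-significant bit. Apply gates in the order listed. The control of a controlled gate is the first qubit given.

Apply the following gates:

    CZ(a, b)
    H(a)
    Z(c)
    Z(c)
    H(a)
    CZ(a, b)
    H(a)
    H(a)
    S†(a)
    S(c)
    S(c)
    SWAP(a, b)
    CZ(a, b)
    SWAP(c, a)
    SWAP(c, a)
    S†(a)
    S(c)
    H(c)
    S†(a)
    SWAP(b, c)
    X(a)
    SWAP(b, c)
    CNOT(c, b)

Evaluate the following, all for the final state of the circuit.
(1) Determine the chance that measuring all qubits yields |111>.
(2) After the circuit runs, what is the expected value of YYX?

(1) A full measurement returns |111> with probability 1/2.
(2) In the final state, YYX has expectation 0.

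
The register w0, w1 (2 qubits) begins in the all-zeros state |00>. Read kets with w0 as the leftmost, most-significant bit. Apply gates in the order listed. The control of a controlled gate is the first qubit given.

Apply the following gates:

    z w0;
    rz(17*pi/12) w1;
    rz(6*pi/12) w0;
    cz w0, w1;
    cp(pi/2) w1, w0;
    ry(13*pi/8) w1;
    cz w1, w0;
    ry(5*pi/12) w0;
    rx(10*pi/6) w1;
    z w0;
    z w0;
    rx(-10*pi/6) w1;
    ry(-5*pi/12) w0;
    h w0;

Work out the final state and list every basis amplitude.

The resulting statevector has amplitude sqrt(2)*exp(I*pi/24)*cos(3*pi/16)/2 on |00>, -sqrt(2)*exp(I*pi/24)*sin(3*pi/16)/2 on |01>, sqrt(2)*exp(I*pi/24)*cos(3*pi/16)/2 on |10>, -sqrt(2)*exp(I*pi/24)*sin(3*pi/16)/2 on |11>. Key observation: gates 8-13 undo each other exactly, leaving only the rest of the circuit to track.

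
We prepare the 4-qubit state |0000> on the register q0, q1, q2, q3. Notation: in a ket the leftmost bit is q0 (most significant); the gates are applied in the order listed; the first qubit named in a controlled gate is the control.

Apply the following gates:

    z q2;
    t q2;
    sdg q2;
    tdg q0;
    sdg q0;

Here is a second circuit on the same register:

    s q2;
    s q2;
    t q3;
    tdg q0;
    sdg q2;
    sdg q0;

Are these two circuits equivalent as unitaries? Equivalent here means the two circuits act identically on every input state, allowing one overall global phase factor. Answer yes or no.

No — the two circuits implement different unitaries, even allowing a global phase.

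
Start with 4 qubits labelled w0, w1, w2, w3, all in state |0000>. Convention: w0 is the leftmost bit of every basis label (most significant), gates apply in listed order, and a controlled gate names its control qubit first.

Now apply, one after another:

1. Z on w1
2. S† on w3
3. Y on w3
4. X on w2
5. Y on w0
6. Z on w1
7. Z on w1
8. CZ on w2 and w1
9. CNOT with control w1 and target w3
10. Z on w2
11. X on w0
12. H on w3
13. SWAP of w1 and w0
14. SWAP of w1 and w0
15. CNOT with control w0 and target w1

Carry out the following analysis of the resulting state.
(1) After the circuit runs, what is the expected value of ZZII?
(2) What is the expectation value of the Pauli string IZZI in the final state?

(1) The expectation value of ZZII is 1. Key observation: gates 13-14 undo each other exactly, leaving only the rest of the circuit to track.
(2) The expectation value of IZZI is -1.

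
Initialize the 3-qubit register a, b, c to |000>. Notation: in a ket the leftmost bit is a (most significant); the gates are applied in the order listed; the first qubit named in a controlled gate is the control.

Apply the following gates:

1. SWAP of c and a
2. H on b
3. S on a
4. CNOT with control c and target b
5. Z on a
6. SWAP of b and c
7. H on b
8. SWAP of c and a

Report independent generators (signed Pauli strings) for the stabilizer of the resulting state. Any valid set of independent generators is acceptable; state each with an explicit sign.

The final state is stabilized by the group generated by +XII, +IXI, +IIZ; other independent generating sets are equally valid.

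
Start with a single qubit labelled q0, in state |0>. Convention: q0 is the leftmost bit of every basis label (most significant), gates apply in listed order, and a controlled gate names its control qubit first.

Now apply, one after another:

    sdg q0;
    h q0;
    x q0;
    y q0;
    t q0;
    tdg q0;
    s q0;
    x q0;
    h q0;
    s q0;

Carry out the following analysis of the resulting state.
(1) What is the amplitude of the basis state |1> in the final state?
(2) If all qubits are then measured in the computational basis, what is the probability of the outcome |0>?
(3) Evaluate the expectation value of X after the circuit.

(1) The final state's coefficient on |1> equals -1/2 - I/2.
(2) A full measurement returns |0> with probability 1/2.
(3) The expectation value of X is 1.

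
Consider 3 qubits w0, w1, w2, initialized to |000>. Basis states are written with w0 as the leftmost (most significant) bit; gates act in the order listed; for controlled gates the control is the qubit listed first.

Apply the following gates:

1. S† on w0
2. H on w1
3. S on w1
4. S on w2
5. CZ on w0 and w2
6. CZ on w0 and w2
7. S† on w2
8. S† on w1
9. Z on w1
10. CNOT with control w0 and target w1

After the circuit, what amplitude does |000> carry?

The final state's coefficient on |000> equals sqrt(2)/2. Key observation: gates 3-8 undo each other exactly, leaving only the rest of the circuit to track.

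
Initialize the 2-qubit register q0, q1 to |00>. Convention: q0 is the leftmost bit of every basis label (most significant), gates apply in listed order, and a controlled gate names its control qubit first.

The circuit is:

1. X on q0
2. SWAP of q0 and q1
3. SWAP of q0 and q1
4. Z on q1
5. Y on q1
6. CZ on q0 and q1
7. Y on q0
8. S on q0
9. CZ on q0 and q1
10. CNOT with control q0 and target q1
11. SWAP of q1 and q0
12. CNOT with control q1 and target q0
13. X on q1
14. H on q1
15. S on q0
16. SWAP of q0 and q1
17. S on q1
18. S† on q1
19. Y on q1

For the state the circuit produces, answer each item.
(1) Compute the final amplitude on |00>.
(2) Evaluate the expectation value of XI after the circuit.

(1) The amplitude on |00> is -sqrt(2)/2.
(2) In the final state, XI has expectation -1.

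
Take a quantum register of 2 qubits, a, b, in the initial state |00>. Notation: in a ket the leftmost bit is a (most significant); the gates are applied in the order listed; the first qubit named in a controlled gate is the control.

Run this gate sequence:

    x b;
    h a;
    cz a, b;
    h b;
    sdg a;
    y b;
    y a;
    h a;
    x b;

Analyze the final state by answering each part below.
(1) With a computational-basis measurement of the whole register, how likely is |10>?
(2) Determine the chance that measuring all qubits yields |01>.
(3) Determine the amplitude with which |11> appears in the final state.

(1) The probability of measuring |10> is 1/4.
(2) Outcome |01> occurs with probability 1/4.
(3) The amplitude on |11> is sqrt(2)*(1 + I)/4.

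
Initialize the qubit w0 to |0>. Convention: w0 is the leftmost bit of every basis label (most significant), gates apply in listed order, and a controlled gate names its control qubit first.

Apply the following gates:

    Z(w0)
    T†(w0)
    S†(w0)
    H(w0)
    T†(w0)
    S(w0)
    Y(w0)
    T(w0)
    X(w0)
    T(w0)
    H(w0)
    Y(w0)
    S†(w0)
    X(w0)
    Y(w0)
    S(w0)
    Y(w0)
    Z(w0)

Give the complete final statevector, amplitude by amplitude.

The resulting statevector has amplitude -exp(I*pi/4)/2 + I/2 on |0>, -I/2 - exp(I*pi/4)/2 on |1>.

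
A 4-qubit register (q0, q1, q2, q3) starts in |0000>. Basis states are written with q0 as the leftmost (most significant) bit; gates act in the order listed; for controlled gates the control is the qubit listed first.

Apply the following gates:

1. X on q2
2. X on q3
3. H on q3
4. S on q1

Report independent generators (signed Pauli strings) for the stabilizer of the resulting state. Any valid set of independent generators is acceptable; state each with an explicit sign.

One valid set of independent stabilizer generators is -IIIX, +ZIII, +IZII, -IIZI (any independent generating set of the same group is equally correct).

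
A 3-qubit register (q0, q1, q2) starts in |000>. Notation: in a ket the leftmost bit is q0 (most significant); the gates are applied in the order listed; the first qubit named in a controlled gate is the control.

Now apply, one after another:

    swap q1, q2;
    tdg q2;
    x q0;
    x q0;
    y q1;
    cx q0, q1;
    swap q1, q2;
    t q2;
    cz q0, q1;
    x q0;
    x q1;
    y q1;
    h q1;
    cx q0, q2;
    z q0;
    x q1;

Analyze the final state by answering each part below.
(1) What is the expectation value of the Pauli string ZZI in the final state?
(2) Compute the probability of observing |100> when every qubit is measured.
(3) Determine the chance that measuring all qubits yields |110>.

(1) In the final state, ZZI has expectation 0. Key observation: steps 3-4 multiply out to the identity, so the circuit reduces to the remaining gates.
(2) A full measurement returns |100> with probability 1/2.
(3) A full measurement returns |110> with probability 1/2.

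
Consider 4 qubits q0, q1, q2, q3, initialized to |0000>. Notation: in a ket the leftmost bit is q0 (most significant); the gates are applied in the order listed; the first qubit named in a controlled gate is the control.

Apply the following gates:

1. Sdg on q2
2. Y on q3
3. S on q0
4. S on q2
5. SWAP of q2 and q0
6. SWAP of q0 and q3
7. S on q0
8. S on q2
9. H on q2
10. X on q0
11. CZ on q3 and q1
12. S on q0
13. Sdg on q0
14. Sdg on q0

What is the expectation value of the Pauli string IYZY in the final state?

The expectation value of IYZY is 0. Key observation: steps 12-13 multiply out to the identity, so the circuit reduces to the remaining gates.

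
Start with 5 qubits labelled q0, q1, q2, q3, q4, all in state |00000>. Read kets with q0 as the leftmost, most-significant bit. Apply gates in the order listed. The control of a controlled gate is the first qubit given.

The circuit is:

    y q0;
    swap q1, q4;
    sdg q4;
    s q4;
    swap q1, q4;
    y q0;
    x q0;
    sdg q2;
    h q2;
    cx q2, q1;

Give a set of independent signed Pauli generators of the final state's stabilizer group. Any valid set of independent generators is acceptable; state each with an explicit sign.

One valid set of independent stabilizer generators is +IXXII, -ZIIII, +IZZII, +IIIZI, +IIIIZ (any independent generating set of the same group is equally correct). Key observation: the block from step 1 through step 6 cancels to the identity and can be dropped.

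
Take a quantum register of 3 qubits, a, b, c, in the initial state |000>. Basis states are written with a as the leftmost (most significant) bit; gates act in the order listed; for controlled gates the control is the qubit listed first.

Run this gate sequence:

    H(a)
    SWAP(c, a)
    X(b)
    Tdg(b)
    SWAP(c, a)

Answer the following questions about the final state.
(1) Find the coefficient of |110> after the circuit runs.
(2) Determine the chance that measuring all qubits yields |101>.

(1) The final state's coefficient on |110> equals -sqrt(2)*exp(3*I*pi/4)/2.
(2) Outcome |101> occurs with probability 0.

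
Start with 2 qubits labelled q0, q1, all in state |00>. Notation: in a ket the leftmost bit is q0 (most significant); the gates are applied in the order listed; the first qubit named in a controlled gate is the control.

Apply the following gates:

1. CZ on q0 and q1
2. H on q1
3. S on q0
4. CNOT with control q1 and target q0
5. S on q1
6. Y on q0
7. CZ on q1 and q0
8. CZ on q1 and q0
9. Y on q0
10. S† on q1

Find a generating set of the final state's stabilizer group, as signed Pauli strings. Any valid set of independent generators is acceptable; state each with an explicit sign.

The stabilizer group can be generated by +XX, +ZZ, among other valid generating sets. Key observation: gates 5-10 undo each other exactly, leaving only the rest of the circuit to track.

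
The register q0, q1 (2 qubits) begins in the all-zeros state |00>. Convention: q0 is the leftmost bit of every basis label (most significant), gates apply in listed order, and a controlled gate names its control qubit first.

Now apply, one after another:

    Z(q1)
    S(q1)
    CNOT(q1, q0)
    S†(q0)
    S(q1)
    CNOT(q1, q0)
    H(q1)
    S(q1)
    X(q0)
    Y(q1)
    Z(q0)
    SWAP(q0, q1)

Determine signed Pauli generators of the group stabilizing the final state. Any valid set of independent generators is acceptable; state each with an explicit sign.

The stabilizer group can be generated by +YI, -IZ, among other valid generating sets.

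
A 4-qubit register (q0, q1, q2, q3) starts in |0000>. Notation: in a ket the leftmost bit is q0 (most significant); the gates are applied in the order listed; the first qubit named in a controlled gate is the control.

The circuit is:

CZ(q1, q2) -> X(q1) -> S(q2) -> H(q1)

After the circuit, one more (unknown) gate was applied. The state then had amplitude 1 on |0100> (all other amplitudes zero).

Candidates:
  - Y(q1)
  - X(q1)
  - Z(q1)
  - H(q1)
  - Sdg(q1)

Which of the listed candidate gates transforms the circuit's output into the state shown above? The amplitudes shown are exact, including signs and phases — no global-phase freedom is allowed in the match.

The applied gate was H(q1).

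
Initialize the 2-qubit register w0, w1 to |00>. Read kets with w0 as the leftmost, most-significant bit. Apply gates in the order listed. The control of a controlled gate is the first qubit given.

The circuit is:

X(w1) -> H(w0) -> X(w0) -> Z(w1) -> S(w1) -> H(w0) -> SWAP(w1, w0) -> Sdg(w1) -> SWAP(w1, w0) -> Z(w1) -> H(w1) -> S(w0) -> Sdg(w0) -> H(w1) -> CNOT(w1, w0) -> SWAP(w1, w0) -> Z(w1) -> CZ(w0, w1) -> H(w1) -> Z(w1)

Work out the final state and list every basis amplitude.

The resulting statevector has amplitude 0 on |00>, 0 on |01>, sqrt(2)*I/2 on |10>, sqrt(2)*I/2 on |11>.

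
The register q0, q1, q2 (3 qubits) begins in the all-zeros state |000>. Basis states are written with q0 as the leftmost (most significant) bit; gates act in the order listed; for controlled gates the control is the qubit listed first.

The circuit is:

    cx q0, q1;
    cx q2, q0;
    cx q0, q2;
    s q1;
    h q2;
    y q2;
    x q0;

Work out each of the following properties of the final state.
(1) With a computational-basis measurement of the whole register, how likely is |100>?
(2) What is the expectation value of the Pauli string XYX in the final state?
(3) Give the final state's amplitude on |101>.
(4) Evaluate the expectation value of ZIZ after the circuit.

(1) A full measurement returns |100> with probability 1/2.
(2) The observable XYX averages to 0.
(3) The final state's coefficient on |101> equals sqrt(2)*I/2.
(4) The expectation value of ZIZ is 0.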